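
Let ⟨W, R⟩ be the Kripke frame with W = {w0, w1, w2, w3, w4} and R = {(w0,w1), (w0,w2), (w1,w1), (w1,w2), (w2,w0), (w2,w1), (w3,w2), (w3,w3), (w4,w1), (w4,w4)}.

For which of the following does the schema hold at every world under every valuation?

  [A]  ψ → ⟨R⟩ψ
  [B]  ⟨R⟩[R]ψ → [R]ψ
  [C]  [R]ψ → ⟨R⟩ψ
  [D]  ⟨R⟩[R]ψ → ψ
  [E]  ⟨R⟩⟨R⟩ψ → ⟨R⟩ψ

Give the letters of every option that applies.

C

R is not reflexive: not w0 R w0.
R is not symmetric: w0 R w1 but not w1 R w0.
R is not transitive: w0 R w2 and w2 R w0 but not w0 R w0.
R is not euclidean: w2 R w1 and w2 R w0 but not w1 R w0.
R is serial: every world has an R-successor.
(A) ψ → ⟨R⟩ψ is the dual of axiom T, which corresponds to reflexivity. R is not reflexive — not valid.
(B) the dual of axiom 5: valid iff R is euclidean. R is not euclidean — not valid.
(C) axiom D: valid iff R is serial. R is serial — valid.
(D) ⟨R⟩[R]ψ → ψ is the dual of axiom B, which corresponds to symmetry. R is not symmetric — not valid.
(E) ⟨R⟩⟨R⟩ψ → ⟨R⟩ψ is the dual of axiom 4; it is valid on a frame exactly when R is transitive. R is not transitive, so not valid.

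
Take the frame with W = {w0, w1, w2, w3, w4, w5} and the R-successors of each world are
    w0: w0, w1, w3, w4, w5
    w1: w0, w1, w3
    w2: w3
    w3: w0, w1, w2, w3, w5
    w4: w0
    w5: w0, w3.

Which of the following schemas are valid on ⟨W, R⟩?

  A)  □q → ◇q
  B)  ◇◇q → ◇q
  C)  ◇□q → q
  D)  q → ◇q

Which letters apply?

R is not reflexive: not w2 R w2.
R is symmetric: every R-edge is matched by its reverse.
R is not transitive: w0 R w3 and w3 R w2 but not w0 R w2.
R is serial: every world has an R-successor.
(A) □q → ◇q is axiom D, which corresponds to seriality. R is serial — valid.
(B) ◇◇q → ◇q is the dual of axiom 4, which corresponds to transitivity. R is not transitive — not valid.
(C) the dual of axiom B: valid iff R is symmetric. R is symmetric — valid.
(D) q → ◇q is the dual of axiom T; it is valid on a frame exactly when R is reflexive. R is not reflexive, so not valid.

A, C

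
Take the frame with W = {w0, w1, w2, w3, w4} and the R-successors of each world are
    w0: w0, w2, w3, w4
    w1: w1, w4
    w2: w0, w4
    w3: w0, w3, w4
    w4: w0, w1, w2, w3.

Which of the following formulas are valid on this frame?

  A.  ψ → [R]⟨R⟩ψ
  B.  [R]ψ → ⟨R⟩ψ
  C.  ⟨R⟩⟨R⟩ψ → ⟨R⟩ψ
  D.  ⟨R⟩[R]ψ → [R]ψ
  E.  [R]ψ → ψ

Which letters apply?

A, B

R is not reflexive: not w2 R w2.
R is symmetric: every R-edge is matched by its reverse.
R is not transitive: w0 R w4 and w4 R w1 but not w0 R w1.
R is not euclidean: w0 R w2 and w0 R w3 but not w2 R w3.
R is serial: every world has an R-successor.
(A) axiom B: valid iff R is symmetric. R is symmetric — valid.
(B) [R]ψ → ⟨R⟩ψ (axiom D) characterises the serial frames. R is serial — valid.
(C) ⟨R⟩⟨R⟩ψ → ⟨R⟩ψ is the dual of axiom 4; it is valid on a frame exactly when R is transitive. R is not transitive, so not valid.
(D) ⟨R⟩[R]ψ → [R]ψ is the dual of axiom 5, which corresponds to the euclidean property. R is not euclidean — not valid.
(E) [R]ψ → ψ is axiom T; it is valid on a frame exactly when R is reflexive. R is not reflexive, so not valid.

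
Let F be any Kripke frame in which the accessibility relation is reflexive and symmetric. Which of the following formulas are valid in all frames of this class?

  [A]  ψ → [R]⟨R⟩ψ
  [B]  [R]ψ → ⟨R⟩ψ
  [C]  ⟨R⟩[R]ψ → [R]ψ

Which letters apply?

Reflexive relations are serial.
(A) ψ → [R]⟨R⟩ψ is axiom B; it is valid on a frame exactly when R is symmetric. Every such R is symmetric, so valid.
(B) [R]ψ → ⟨R⟩ψ is axiom D; it is valid on a frame exactly when R is serial. Every such R is serial, so valid.
(C) ⟨R⟩[R]ψ → [R]ψ is the dual of axiom 5, which corresponds to the euclidean property. Such an R need not be euclidean — not valid.

A, B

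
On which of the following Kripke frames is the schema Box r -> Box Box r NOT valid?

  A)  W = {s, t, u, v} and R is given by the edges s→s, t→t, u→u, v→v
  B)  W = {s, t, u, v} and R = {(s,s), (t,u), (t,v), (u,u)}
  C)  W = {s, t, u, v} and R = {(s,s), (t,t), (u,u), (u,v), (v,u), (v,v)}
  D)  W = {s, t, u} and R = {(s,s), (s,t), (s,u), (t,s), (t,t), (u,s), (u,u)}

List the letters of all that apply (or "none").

D

The schema Box r -> Box Box r is axiom 4; it is valid on a frame iff R is transitive.
(A) R is transitive (R is closed under composition), so the schema is valid here.
(B) R is transitive (R is closed under composition), so the schema is valid here.
(C) R is transitive (R is closed under composition), so the schema is valid here.
(D) R is not transitive (t R s and s R u but not t R u), so the schema fails here.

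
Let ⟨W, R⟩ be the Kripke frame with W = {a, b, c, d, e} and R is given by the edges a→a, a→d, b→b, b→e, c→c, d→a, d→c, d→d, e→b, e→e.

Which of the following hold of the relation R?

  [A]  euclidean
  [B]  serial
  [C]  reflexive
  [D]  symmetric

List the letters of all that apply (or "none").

(A) not euclidean: d R a and d R c but not a R c.
(B) serial: every world has an R-successor.
(C) reflexive: each world relates to itself.
(D) not symmetric: d R c but not c R d.

B, C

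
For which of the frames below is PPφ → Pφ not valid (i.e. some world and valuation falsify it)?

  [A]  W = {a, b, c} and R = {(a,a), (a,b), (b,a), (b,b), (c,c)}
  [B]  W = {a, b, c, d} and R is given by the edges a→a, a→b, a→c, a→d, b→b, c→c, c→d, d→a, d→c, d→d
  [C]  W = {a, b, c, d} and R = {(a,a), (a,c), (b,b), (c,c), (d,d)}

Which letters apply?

B

The schema PPφ → Pφ is the dual of axiom 4; it is valid on a frame iff R is transitive.
(A) R is transitive (R is closed under composition), so the schema is valid here.
(B) R is not transitive (c R d and d R a but not c R a), so the schema fails here.
(C) R is transitive (R is closed under composition), so the schema is valid here.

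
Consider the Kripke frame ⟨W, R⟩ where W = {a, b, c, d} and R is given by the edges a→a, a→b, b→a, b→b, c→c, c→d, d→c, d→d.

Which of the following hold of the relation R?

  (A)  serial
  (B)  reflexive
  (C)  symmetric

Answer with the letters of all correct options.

A, B, C

(A) serial: every world has an R-successor.
(B) reflexive: each world relates to itself.
(C) symmetric: every R-edge is matched by its reverse.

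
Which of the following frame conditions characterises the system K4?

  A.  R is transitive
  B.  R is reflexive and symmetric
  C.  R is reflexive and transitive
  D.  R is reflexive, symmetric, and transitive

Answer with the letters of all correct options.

A

(A) K4 is sound and complete for exactly this class.
(B) this class determines B (= KTB), not K4.
(C) this class determines S4, not K4.
(D) this class determines S5, not K4.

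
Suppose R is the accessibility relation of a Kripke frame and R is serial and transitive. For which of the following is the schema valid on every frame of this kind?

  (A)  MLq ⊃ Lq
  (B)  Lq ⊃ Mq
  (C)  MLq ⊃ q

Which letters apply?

B

(A) MLq ⊃ Lq is the dual of axiom 5; it is valid on a frame exactly when R is euclidean. Such an R need not be euclidean, so not valid.
(B) Lq ⊃ Mq is axiom D, which corresponds to seriality. Every such R is serial — valid.
(C) the dual of axiom B: valid iff R is symmetric. Such an R need not be symmetric — not valid.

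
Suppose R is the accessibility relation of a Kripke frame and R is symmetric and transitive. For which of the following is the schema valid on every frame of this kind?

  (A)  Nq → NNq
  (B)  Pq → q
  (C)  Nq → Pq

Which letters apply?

A

A symmetric transitive relation is euclidean (uRv and uRw give vRu by symmetry, then vRw by transitivity).
(A) axiom 4: valid iff R is transitive. Every such R is transitive — valid.
(B) Pq → q is valid only on frames where every R-edge is a self-loop. Such an R need not be a subset of the identity — not valid.
(C) Nq → Pq is axiom D; it is valid on a frame exactly when R is serial. Such an R need not be serial, so not valid.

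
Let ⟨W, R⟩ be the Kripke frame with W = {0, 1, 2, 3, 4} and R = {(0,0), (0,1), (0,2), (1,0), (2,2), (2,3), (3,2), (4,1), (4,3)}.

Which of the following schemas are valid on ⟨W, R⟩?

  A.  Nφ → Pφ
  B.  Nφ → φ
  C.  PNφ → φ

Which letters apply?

R is not reflexive: not 1 R 1.
R is not symmetric: 0 R 2 but not 2 R 0.
R is serial: every world has an R-successor.
(A) Nφ → Pφ (axiom D) characterises the serial frames. R is serial — valid.
(B) Nφ → φ is axiom T; it is valid on a frame exactly when R is reflexive. R is not reflexive, so not valid.
(C) PNφ → φ is the dual of axiom B, which corresponds to symmetry. R is not symmetric — not valid.

A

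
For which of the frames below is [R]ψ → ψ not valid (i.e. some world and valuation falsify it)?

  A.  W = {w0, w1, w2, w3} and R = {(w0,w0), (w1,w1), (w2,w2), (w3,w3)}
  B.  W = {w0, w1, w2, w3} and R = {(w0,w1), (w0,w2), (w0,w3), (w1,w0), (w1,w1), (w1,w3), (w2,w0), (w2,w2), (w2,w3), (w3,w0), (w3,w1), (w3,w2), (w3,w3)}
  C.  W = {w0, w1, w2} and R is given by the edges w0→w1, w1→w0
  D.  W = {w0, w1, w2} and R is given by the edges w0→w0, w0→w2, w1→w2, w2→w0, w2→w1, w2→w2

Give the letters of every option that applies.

The schema [R]ψ → ψ is axiom T; it is valid on a frame iff R is reflexive.
(A) R is reflexive (each world relates to itself), so the schema is valid here.
(B) R is not reflexive (not w0 R w0), so the schema fails here.
(C) R is not reflexive (not w0 R w0), so the schema fails here.
(D) R is not reflexive (not w1 R w1), so the schema fails here.

B, C, D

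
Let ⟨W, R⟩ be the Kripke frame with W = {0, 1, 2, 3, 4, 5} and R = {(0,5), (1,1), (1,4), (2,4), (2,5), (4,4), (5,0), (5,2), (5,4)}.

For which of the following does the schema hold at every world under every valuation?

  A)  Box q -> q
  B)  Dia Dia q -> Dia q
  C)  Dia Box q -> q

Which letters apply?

none

R is not reflexive: not 0 R 0.
R is not symmetric: 1 R 4 but not 4 R 1.
R is not transitive: 0 R 5 and 5 R 0 but not 0 R 0.
(A) axiom T: valid iff R is reflexive. R is not reflexive — not valid.
(B) Dia Dia q -> Dia q is the dual of axiom 4, which corresponds to transitivity. R is not transitive — not valid.
(C) Dia Box q -> q is the dual of axiom B; it is valid on a frame exactly when R is symmetric. R is not symmetric, so not valid.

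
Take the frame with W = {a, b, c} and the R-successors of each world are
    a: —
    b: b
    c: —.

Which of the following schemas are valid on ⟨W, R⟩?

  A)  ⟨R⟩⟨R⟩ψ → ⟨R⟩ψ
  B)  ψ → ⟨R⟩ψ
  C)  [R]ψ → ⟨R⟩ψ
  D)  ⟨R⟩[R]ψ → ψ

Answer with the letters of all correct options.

A, D

R is not reflexive: not a R a.
R is symmetric: every R-edge is matched by its reverse.
R is transitive: R is closed under composition.
R is not serial: a has no R-successor.
(A) the dual of axiom 4: valid iff R is transitive. R is transitive — valid.
(B) ψ → ⟨R⟩ψ is the dual of axiom T, which corresponds to reflexivity. R is not reflexive — not valid.
(C) axiom D: valid iff R is serial. R is not serial — not valid.
(D) the dual of axiom B: valid iff R is symmetric. R is symmetric — valid.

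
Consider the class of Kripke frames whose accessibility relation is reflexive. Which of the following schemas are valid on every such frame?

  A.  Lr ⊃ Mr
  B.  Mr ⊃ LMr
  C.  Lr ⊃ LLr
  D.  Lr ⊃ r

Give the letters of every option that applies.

A, D

A reflexive relation is serial.
(A) Lr ⊃ Mr (axiom D) characterises the serial frames. Every such R is serial — valid.
(B) Mr ⊃ LMr is axiom 5, which corresponds to the euclidean property. Such an R need not be euclidean — not valid.
(C) Lr ⊃ LLr is axiom 4; it is valid on a frame exactly when R is transitive. Such an R need not be transitive, so not valid.
(D) Lr ⊃ r is axiom T, which corresponds to reflexivity. Every such R is reflexive — valid.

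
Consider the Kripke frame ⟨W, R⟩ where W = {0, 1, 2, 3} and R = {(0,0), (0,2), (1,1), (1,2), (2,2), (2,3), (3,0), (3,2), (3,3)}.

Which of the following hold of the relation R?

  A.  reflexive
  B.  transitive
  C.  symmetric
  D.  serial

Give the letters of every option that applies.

A, D

(A) reflexive: each world relates to itself.
(B) not transitive: 0 R 2 and 2 R 3 but not 0 R 3.
(C) not symmetric: 0 R 2 but not 2 R 0.
(D) serial: every world has an R-successor.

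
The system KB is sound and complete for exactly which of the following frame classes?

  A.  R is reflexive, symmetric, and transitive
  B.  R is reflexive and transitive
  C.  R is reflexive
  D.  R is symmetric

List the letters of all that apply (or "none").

(A) this class determines S5, not KB.
(B) this class determines S4, not KB.
(C) this class determines T (= KT), not KB.
(D) KB is sound and complete for exactly this class.

D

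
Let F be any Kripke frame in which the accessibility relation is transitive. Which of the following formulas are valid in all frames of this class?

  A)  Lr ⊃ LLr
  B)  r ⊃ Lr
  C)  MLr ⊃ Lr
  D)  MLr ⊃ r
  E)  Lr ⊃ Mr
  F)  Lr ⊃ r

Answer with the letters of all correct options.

(A) Lr ⊃ LLr (axiom 4) characterises the transitive frames. Every such R is transitive — valid.
(B) r ⊃ Lr is equivalent to ◇p→p; it holds exactly when R ⊆ identity. Such an R need not be a subset of the identity — not valid.
(C) MLr ⊃ Lr is the dual of axiom 5; it is valid on a frame exactly when R is euclidean. Such an R need not be euclidean, so not valid.
(D) MLr ⊃ r (the dual of axiom B) characterises the symmetric frames. Such an R need not be symmetric — not valid.
(E) Lr ⊃ Mr (axiom D) characterises the serial frames. Such an R need not be serial — not valid.
(F) axiom T: valid iff R is reflexive. Such an R need not be reflexive — not valid.

A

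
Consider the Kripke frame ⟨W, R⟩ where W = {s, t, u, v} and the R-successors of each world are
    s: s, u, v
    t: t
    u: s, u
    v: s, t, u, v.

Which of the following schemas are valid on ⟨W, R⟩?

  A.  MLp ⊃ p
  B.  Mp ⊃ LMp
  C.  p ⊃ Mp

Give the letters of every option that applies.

R is reflexive: each world relates to itself.
R is not symmetric: v R t but not t R v.
R is not euclidean: s R u and s R v but not u R v.
(A) MLp ⊃ p is the dual of axiom B, which corresponds to symmetry. R is not symmetric — not valid.
(B) axiom 5: valid iff R is euclidean. R is not euclidean — not valid.
(C) p ⊃ Mp is the dual of axiom T; it is valid on a frame exactly when R is reflexive. R is reflexive, so valid.

C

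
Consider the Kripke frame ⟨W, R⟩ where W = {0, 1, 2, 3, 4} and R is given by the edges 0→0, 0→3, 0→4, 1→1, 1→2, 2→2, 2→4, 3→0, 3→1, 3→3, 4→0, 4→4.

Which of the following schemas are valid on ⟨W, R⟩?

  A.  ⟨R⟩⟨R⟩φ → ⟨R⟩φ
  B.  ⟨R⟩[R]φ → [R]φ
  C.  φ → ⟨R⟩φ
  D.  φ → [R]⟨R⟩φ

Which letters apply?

C

R is reflexive: each world relates to itself.
R is not symmetric: 1 R 2 but not 2 R 1.
R is not transitive: 0 R 3 and 3 R 1 but not 0 R 1.
R is not euclidean: 0 R 3 and 0 R 4 but not 3 R 4.
(A) the dual of axiom 4: valid iff R is transitive. R is not transitive — not valid.
(B) the dual of axiom 5: valid iff R is euclidean. R is not euclidean — not valid.
(C) φ → ⟨R⟩φ is the dual of axiom T, which corresponds to reflexivity. R is reflexive — valid.
(D) φ → [R]⟨R⟩φ is axiom B, which corresponds to symmetry. R is not symmetric — not valid.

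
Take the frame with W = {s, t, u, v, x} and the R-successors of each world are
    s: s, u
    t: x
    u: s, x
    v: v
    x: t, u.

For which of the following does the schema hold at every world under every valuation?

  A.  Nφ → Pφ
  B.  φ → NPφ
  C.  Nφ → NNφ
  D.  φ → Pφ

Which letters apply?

A, B

R is not reflexive: not t R t.
R is symmetric: every R-edge is matched by its reverse.
R is not transitive: s R u and u R x but not s R x.
R is serial: every world has an R-successor.
(A) Nφ → Pφ (axiom D) characterises the serial frames. R is serial — valid.
(B) axiom B: valid iff R is symmetric. R is symmetric — valid.
(C) Nφ → NNφ is axiom 4, which corresponds to transitivity. R is not transitive — not valid.
(D) φ → Pφ is the dual of axiom T; it is valid on a frame exactly when R is reflexive. R is not reflexive, so not valid.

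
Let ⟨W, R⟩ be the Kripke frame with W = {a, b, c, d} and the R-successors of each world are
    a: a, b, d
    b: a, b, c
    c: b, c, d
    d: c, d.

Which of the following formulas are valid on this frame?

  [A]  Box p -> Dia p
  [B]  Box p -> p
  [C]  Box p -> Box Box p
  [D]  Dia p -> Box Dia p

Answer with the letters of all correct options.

R is reflexive: each world relates to itself.
R is not transitive: a R b and b R c but not a R c.
R is not euclidean: a R b and a R d but not b R d.
R is serial: every world has an R-successor.
(A) Box p -> Dia p (axiom D) characterises the serial frames. R is serial — valid.
(B) Box p -> p (axiom T) characterises the reflexive frames. R is reflexive — valid.
(C) Box p -> Box Box p is axiom 4, which corresponds to transitivity. R is not transitive — not valid.
(D) Dia p -> Box Dia p is axiom 5; it is valid on a frame exactly when R is euclidean. R is not euclidean, so not valid.

A, B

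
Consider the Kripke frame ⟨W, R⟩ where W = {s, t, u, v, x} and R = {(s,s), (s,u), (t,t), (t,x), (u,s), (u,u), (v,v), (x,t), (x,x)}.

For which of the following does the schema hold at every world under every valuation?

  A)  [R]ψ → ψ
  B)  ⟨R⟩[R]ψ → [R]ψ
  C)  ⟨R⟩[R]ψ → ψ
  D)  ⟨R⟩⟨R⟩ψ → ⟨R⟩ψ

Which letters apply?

A, B, C, D

R is reflexive: each world relates to itself.
R is symmetric: every R-edge is matched by its reverse.
R is transitive: R is closed under composition.
R is euclidean: any two R-successors of the same world are R-related.
(A) [R]ψ → ψ is axiom T, which corresponds to reflexivity. R is reflexive — valid.
(B) ⟨R⟩[R]ψ → [R]ψ (the dual of axiom 5) characterises the euclidean frames. R is euclidean — valid.
(C) ⟨R⟩[R]ψ → ψ (the dual of axiom B) characterises the symmetric frames. R is symmetric — valid.
(D) ⟨R⟩⟨R⟩ψ → ⟨R⟩ψ is the dual of axiom 4; it is valid on a frame exactly when R is transitive. R is transitive, so valid.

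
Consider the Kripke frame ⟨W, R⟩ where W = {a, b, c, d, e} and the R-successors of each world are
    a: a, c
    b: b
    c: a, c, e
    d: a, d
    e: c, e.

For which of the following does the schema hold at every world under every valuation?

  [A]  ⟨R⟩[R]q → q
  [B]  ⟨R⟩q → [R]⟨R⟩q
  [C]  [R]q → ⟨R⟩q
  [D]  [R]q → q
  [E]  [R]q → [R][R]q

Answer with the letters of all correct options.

C, D

R is reflexive: each world relates to itself.
R is not symmetric: d R a but not a R d.
R is not transitive: a R c and c R e but not a R e.
R is not euclidean: c R a and c R e but not a R e.
R is serial: every world has an R-successor.
(A) the dual of axiom B: valid iff R is symmetric. R is not symmetric — not valid.
(B) ⟨R⟩q → [R]⟨R⟩q is axiom 5, which corresponds to the euclidean property. R is not euclidean — not valid.
(C) [R]q → ⟨R⟩q (axiom D) characterises the serial frames. R is serial — valid.
(D) axiom T: valid iff R is reflexive. R is reflexive — valid.
(E) [R]q → [R][R]q (axiom 4) characterises the transitive frames. R is not transitive — not valid.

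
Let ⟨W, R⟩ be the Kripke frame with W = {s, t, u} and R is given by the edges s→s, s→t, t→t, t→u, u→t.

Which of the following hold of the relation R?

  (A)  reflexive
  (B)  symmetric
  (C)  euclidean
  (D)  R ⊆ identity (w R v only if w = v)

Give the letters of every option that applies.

(A) not reflexive: not u R u.
(B) not symmetric: s R t but not t R s.
(C) not euclidean: s R t and s R s but not t R s.
(D) not ⊆ identity: s R t with s ≠ t.

none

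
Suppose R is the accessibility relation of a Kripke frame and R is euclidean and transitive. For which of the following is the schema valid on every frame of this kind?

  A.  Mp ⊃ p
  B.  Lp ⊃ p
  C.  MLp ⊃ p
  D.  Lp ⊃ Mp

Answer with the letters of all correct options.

none

(A) Mp ⊃ p (the converse of T) corresponds to R being a subset of the identity. Such an R need not be a subset of the identity, so not valid.
(B) Lp ⊃ p is axiom T, which corresponds to reflexivity. Such an R need not be reflexive — not valid.
(C) the dual of axiom B: valid iff R is symmetric. Such an R need not be symmetric — not valid.
(D) Lp ⊃ Mp is axiom D; it is valid on a frame exactly when R is serial. Such an R need not be serial, so not valid.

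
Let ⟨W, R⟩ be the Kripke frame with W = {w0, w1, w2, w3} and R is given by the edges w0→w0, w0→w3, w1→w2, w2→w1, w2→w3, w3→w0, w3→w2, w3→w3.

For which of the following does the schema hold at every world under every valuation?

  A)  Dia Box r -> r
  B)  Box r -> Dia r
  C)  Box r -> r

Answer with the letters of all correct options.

A, B

R is not reflexive: not w1 R w1.
R is symmetric: every R-edge is matched by its reverse.
R is serial: every world has an R-successor.
(A) the dual of axiom B: valid iff R is symmetric. R is symmetric — valid.
(B) Box r -> Dia r is axiom D, which corresponds to seriality. R is serial — valid.
(C) Box r -> r is axiom T, which corresponds to reflexivity. R is not reflexive — not valid.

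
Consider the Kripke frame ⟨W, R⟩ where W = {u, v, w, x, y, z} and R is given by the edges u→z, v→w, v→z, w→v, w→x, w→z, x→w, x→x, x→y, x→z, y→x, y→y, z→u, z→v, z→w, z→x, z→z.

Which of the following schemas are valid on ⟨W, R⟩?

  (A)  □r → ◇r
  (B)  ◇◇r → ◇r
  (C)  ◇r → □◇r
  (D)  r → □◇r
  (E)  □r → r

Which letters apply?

A, D

R is not reflexive: not u R u.
R is symmetric: every R-edge is matched by its reverse.
R is not transitive: u R z and z R u but not u R u.
R is not euclidean: w R v and w R x but not v R x.
R is serial: every world has an R-successor.
(A) □r → ◇r is axiom D; it is valid on a frame exactly when R is serial. R is serial, so valid.
(B) ◇◇r → ◇r is the dual of axiom 4, which corresponds to transitivity. R is not transitive — not valid.
(C) ◇r → □◇r is axiom 5, which corresponds to the euclidean property. R is not euclidean — not valid.
(D) r → □◇r is axiom B, which corresponds to symmetry. R is symmetric — valid.
(E) □r → r is axiom T; it is valid on a frame exactly when R is reflexive. R is not reflexive, so not valid.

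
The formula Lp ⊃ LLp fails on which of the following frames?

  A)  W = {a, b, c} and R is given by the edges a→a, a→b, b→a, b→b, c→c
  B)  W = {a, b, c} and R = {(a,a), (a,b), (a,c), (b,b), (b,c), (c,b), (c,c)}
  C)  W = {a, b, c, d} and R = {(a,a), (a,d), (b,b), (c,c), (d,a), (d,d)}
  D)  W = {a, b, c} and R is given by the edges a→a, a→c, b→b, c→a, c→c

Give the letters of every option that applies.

The schema Lp ⊃ LLp is axiom 4; it is valid on a frame iff R is transitive.
(A) R is transitive (R is closed under composition), so the schema is valid here.
(B) R is transitive (R is closed under composition), so the schema is valid here.
(C) R is transitive (R is closed under composition), so the schema is valid here.
(D) R is transitive (R is closed under composition), so the schema is valid here.

none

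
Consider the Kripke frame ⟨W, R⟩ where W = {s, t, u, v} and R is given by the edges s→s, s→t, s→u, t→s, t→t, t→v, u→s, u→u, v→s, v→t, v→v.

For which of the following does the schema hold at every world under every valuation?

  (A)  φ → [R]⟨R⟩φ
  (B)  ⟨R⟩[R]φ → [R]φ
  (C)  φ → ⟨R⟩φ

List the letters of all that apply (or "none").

R is reflexive: each world relates to itself.
R is not symmetric: v R s but not s R v.
R is not euclidean: s R t and s R u but not t R u.
(A) axiom B: valid iff R is symmetric. R is not symmetric — not valid.
(B) ⟨R⟩[R]φ → [R]φ is the dual of axiom 5, which corresponds to the euclidean property. R is not euclidean — not valid.
(C) φ → ⟨R⟩φ is the dual of axiom T; it is valid on a frame exactly when R is reflexive. R is reflexive, so valid.

C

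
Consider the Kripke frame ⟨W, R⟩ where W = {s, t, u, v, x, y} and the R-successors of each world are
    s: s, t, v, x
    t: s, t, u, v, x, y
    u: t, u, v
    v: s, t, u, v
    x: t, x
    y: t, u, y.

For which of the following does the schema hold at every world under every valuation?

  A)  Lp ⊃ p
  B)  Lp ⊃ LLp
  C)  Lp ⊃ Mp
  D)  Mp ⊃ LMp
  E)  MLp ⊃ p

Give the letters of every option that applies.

R is reflexive: each world relates to itself.
R is not symmetric: s R x but not x R s.
R is not transitive: s R t and t R u but not s R u.
R is not euclidean: s R v and s R x but not v R x.
R is serial: every world has an R-successor.
(A) Lp ⊃ p is axiom T; it is valid on a frame exactly when R is reflexive. R is reflexive, so valid.
(B) axiom 4: valid iff R is transitive. R is not transitive — not valid.
(C) Lp ⊃ Mp is axiom D; it is valid on a frame exactly when R is serial. R is serial, so valid.
(D) axiom 5: valid iff R is euclidean. R is not euclidean — not valid.
(E) the dual of axiom B: valid iff R is symmetric. R is not symmetric — not valid.

A, C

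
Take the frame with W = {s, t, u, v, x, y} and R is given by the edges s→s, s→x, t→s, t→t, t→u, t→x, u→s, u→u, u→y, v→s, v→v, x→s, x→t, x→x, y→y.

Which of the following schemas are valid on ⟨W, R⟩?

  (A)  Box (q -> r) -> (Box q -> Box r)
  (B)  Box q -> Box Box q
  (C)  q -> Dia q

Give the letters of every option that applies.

R is reflexive: each world relates to itself.
R is not transitive: s R x and x R t but not s R t.
(A) Box (q -> r) -> (Box q -> Box r) is the K axiom; it holds on all frames — valid.
(B) axiom 4: valid iff R is transitive. R is not transitive — not valid.
(C) q -> Dia q is the dual of axiom T, which corresponds to reflexivity. R is reflexive — valid.

A, C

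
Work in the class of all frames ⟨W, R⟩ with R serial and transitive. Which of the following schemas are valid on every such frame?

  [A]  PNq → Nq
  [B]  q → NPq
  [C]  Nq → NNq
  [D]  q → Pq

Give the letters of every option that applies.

C

(A) PNq → Nq (the dual of axiom 5) characterises the euclidean frames. Such an R need not be euclidean — not valid.
(B) q → NPq (axiom B) characterises the symmetric frames. Such an R need not be symmetric — not valid.
(C) Nq → NNq is axiom 4, which corresponds to transitivity. Every such R is transitive — valid.
(D) q → Pq (the dual of axiom T) characterises the reflexive frames. Such an R need not be reflexive — not valid.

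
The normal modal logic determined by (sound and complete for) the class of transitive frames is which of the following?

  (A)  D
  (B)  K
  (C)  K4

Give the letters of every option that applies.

C

(A) D is determined by the class of serial frames.
(B) K is determined by the class of arbitrary frames.
(C) K4 is determined by exactly this class.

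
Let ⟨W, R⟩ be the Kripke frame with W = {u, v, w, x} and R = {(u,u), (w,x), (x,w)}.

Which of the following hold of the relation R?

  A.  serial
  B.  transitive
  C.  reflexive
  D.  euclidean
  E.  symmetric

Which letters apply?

E

(A) not serial: v has no R-successor.
(B) not transitive: w R x and x R w but not w R w.
(C) not reflexive: not v R v.
(D) not euclidean: w R x and w R x but not x R x.
(E) symmetric: every R-edge is matched by its reverse.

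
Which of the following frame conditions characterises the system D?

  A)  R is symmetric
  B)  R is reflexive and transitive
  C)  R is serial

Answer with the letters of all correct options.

C

(A) this class determines KB, not D.
(B) this class determines S4, not D.
(C) D is sound and complete for exactly this class.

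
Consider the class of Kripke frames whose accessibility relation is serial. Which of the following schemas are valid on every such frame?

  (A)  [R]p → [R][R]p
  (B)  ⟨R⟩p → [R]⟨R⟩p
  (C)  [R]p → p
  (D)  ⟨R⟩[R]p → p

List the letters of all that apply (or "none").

none

(A) [R]p → [R][R]p (axiom 4) characterises the transitive frames. Such an R need not be transitive — not valid.
(B) ⟨R⟩p → [R]⟨R⟩p is axiom 5; it is valid on a frame exactly when R is euclidean. Such an R need not be euclidean, so not valid.
(C) [R]p → p is axiom T, which corresponds to reflexivity. Such an R need not be reflexive — not valid.
(D) ⟨R⟩[R]p → p is the dual of axiom B, which corresponds to symmetry. Such an R need not be symmetric — not valid.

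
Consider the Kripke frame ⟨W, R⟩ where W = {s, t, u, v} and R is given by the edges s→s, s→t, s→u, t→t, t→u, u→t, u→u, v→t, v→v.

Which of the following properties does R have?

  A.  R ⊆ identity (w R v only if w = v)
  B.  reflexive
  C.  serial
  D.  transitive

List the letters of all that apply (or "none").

B, C

(A) not ⊆ identity: s R t with s ≠ t.
(B) reflexive: each world relates to itself.
(C) serial: every world has an R-successor.
(D) not transitive: v R t and t R u but not v R u.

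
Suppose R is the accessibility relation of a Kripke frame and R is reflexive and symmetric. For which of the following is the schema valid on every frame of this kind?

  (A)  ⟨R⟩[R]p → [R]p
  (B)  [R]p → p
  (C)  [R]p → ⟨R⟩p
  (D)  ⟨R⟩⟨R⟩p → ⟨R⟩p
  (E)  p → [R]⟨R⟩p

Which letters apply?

Reflexive relations are serial.
(A) ⟨R⟩[R]p → [R]p is the dual of axiom 5; it is valid on a frame exactly when R is euclidean. Such an R need not be euclidean, so not valid.
(B) [R]p → p (axiom T) characterises the reflexive frames. Every such R is reflexive — valid.
(C) [R]p → ⟨R⟩p is axiom D, which corresponds to seriality. Every such R is serial — valid.
(D) ⟨R⟩⟨R⟩p → ⟨R⟩p is the dual of axiom 4, which corresponds to transitivity. Such an R need not be transitive — not valid.
(E) p → [R]⟨R⟩p is axiom B; it is valid on a frame exactly when R is symmetric. Every such R is symmetric, so valid.

B, C, E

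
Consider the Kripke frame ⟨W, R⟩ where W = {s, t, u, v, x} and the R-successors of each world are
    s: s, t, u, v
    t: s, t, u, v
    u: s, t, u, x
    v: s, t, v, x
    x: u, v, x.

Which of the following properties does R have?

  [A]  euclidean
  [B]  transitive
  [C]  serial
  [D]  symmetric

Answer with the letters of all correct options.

(A) not euclidean: s R u and s R v but not u R v.
(B) not transitive: s R u and u R x but not s R x.
(C) serial: every world has an R-successor.
(D) symmetric: every R-edge is matched by its reverse.

C, D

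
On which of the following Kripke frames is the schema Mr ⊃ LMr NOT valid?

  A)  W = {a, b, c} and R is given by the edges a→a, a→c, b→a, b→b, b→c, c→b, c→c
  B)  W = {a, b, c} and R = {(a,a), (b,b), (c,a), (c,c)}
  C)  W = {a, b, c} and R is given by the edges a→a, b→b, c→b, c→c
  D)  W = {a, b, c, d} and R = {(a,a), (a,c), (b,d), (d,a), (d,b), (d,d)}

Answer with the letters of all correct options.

The schema Mr ⊃ LMr is axiom 5; it is valid on a frame iff R is euclidean.
(A) R is not euclidean (a R c and a R a but not c R a), so the schema fails here.
(B) R is not euclidean (c R a and c R c but not a R c), so the schema fails here.
(C) R is not euclidean (c R b and c R c but not b R c), so the schema fails here.
(D) R is not euclidean (a R c and a R a but not c R a), so the schema fails here.

A, B, C, D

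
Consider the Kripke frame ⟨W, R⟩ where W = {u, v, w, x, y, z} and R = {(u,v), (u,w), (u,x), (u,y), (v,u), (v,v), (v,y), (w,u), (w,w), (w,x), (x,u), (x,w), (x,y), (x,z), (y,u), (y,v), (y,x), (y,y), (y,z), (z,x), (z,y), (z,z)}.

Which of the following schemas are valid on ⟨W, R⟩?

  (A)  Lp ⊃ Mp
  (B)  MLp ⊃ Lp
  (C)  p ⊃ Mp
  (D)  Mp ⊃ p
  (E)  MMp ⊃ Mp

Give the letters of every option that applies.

A

R is not reflexive: not u R u.
R is not transitive: u R v and v R u but not u R u.
R is not euclidean: u R v and u R w but not v R w.
R is serial: every world has an R-successor.
R is not a subset of the identity: u R v with u ≠ v.
(A) Lp ⊃ Mp is axiom D; it is valid on a frame exactly when R is serial. R is serial, so valid.
(B) MLp ⊃ Lp is the dual of axiom 5; it is valid on a frame exactly when R is euclidean. R is not euclidean, so not valid.
(C) p ⊃ Mp is the dual of axiom T; it is valid on a frame exactly when R is reflexive. R is not reflexive, so not valid.
(D) Mp ⊃ p is valid only on frames where every R-edge is a self-loop. Here R ⊄ identity — not valid.
(E) MMp ⊃ Mp (the dual of axiom 4) characterises the transitive frames. R is not transitive — not valid.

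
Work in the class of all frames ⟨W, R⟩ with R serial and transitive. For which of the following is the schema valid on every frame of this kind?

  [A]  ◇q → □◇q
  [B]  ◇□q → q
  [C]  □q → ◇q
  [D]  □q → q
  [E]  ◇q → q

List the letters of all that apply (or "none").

C

(A) ◇q → □◇q is axiom 5, which corresponds to the euclidean property. Such an R need not be euclidean — not valid.
(B) ◇□q → q is the dual of axiom B; it is valid on a frame exactly when R is symmetric. Such an R need not be symmetric, so not valid.
(C) □q → ◇q (axiom D) characterises the serial frames. Every such R is serial — valid.
(D) axiom T: valid iff R is reflexive. Such an R need not be reflexive — not valid.
(E) ◇q → q is valid only on frames where every R-edge is a self-loop. Such an R need not be a subset of the identity — not valid.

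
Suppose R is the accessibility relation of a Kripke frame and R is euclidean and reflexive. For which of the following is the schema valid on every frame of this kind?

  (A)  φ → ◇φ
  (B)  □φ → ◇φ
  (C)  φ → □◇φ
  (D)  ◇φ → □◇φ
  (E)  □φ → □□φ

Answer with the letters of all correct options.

A reflexive euclidean relation is also symmetric (from wRw and wRv the euclidean condition gives vRw) and hence transitive; it is an equivalence relation.
(A) φ → ◇φ (the dual of axiom T) characterises the reflexive frames. Every such R is reflexive — valid.
(B) □φ → ◇φ (axiom D) characterises the serial frames. Every such R is serial — valid.
(C) φ → □◇φ (axiom B) characterises the symmetric frames. Every such R is symmetric — valid.
(D) ◇φ → □◇φ is axiom 5, which corresponds to the euclidean property. Every such R is euclidean — valid.
(E) axiom 4: valid iff R is transitive. Every such R is transitive — valid.

A, B, C, D, E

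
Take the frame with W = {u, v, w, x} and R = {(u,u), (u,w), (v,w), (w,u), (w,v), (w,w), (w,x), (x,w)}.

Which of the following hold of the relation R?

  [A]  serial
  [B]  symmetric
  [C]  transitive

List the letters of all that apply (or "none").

(A) serial: every world has an R-successor.
(B) symmetric: every R-edge is matched by its reverse.
(C) not transitive: u R w and w R v but not u R v.

A, B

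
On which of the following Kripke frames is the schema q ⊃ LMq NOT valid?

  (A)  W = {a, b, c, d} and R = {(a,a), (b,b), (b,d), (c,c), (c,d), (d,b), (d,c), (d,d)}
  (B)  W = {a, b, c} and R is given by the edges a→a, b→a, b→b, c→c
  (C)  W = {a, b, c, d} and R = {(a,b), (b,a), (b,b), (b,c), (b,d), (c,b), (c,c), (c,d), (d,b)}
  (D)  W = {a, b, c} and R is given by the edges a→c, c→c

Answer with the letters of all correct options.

The schema q ⊃ LMq is axiom B; it is valid on a frame iff R is symmetric.
(A) R is symmetric (every R-edge is matched by its reverse), so the schema is valid here.
(B) R is not symmetric (b R a but not a R b), so the schema fails here.
(C) R is not symmetric (c R d but not d R c), so the schema fails here.
(D) R is not symmetric (a R c but not c R a), so the schema fails here.

B, C, D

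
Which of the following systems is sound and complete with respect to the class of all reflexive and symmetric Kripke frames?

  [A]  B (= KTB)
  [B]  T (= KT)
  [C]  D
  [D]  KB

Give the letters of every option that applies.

A

(A) B (= KTB) is determined by exactly this class.
(B) T (= KT) is determined by the class of reflexive frames.
(C) D is determined by the class of serial frames.
(D) KB is determined by the class of symmetric frames.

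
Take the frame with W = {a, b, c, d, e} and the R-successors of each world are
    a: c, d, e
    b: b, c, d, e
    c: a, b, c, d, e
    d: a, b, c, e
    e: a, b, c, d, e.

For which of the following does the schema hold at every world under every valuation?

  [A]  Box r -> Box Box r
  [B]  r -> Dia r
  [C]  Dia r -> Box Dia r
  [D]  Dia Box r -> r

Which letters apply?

R is not reflexive: not a R a.
R is symmetric: every R-edge is matched by its reverse.
R is not transitive: a R c and c R a but not a R a.
R is not euclidean: c R a and c R b but not a R b.
(A) Box r -> Box Box r is axiom 4, which corresponds to transitivity. R is not transitive — not valid.
(B) r -> Dia r is the dual of axiom T; it is valid on a frame exactly when R is reflexive. R is not reflexive, so not valid.
(C) axiom 5: valid iff R is euclidean. R is not euclidean — not valid.
(D) Dia Box r -> r (the dual of axiom B) characterises the symmetric frames. R is symmetric — valid.

D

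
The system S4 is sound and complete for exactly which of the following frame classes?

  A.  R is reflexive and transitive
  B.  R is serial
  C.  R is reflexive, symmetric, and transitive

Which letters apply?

(A) S4 is sound and complete for exactly this class.
(B) this class determines D, not S4.
(C) this class determines S5, not S4.

A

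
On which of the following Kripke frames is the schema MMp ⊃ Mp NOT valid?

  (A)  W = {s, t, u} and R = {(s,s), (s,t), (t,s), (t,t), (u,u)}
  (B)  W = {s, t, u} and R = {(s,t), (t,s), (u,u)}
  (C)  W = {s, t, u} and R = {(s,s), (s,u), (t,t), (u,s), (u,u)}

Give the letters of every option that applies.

B

The schema MMp ⊃ Mp is the dual of axiom 4; it is valid on a frame iff R is transitive.
(A) R is transitive (R is closed under composition), so the schema is valid here.
(B) R is not transitive (s R t and t R s but not s R s), so the schema fails here.
(C) R is transitive (R is closed under composition), so the schema is valid here.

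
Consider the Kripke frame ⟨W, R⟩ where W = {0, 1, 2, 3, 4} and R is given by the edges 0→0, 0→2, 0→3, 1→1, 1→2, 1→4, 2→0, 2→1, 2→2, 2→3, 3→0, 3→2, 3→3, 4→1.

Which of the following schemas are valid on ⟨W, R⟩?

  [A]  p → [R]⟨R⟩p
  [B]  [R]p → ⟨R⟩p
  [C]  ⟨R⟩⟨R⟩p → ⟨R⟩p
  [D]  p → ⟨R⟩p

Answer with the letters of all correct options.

R is not reflexive: not 4 R 4.
R is symmetric: every R-edge is matched by its reverse.
R is not transitive: 0 R 2 and 2 R 1 but not 0 R 1.
R is serial: every world has an R-successor.
(A) p → [R]⟨R⟩p is axiom B; it is valid on a frame exactly when R is symmetric. R is symmetric, so valid.
(B) axiom D: valid iff R is serial. R is serial — valid.
(C) the dual of axiom 4: valid iff R is transitive. R is not transitive — not valid.
(D) p → ⟨R⟩p is the dual of axiom T; it is valid on a frame exactly when R is reflexive. R is not reflexive, so not valid.

A, B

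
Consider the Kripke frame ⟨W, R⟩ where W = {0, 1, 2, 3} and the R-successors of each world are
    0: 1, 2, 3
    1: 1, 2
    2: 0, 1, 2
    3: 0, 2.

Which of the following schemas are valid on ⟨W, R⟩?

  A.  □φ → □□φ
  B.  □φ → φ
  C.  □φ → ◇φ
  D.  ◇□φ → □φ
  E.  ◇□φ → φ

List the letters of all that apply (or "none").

R is not reflexive: not 0 R 0.
R is not symmetric: 0 R 1 but not 1 R 0.
R is not transitive: 0 R 2 and 2 R 0 but not 0 R 0.
R is not euclidean: 0 R 1 and 0 R 3 but not 1 R 3.
R is serial: every world has an R-successor.
(A) axiom 4: valid iff R is transitive. R is not transitive — not valid.
(B) axiom T: valid iff R is reflexive. R is not reflexive — not valid.
(C) □φ → ◇φ is axiom D; it is valid on a frame exactly when R is serial. R is serial, so valid.
(D) ◇□φ → □φ is the dual of axiom 5; it is valid on a frame exactly when R is euclidean. R is not euclidean, so not valid.
(E) ◇□φ → φ is the dual of axiom B, which corresponds to symmetry. R is not symmetric — not valid.

C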